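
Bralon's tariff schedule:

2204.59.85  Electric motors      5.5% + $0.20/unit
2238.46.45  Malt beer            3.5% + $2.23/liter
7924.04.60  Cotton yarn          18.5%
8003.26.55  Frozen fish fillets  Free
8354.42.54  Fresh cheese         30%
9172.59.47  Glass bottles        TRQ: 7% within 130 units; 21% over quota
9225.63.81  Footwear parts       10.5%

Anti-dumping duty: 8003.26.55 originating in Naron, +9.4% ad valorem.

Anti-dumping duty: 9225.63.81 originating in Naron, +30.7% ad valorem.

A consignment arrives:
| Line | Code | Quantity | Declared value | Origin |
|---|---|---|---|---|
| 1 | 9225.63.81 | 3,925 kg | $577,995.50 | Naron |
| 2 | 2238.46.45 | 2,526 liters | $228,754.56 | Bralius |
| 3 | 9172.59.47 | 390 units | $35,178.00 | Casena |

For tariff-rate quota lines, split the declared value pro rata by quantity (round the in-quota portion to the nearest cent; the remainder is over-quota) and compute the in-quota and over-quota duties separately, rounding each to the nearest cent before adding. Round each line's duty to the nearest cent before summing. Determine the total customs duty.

$257,519.28

Line 1 (9225.63.81, Naron, 3,925 kg, $577,995.50):
Base rate for 9225.63.81 is 10.5%.
Additional duty on 9225.63.81 from Naron: +30.7%. Applied ad valorem rate: 10.5% + 30.7% = 41.2%.
Duty = $577,995.50 × 41.2% = $238,134.15.
Line 2 (2238.46.45, Bralius, 2,526 liters, $228,754.56):
Base rate for 2238.46.45 is 3.5% + $2.23/liter.
Duty = $228,754.56 × 3.5% + 2,526 × $2.23 = $13,639.39.
Line 3 (9172.59.47, Casena, 390 units, $35,178.00):
Code 9172.59.47 is under a tariff-rate quota (threshold 130 units). In-quota: 130 units at 7%; over-quota: 260 units at 21%.
Pro-rata value split: in-quota = $35,178.00 × 130/390 = $11,726.00; over-quota = $35,178.00 − $11,726.00 = $23,452.00.
In-quota duty = $11,726.00 × 7% = $820.82. Over-quota duty = $23,452.00 × 21% = $4,924.92.
Line duty = $820.82 + $4,924.92 = $5,745.74.
Total = $238,134.15 + $13,639.39 + $5,745.74 = $257,519.28.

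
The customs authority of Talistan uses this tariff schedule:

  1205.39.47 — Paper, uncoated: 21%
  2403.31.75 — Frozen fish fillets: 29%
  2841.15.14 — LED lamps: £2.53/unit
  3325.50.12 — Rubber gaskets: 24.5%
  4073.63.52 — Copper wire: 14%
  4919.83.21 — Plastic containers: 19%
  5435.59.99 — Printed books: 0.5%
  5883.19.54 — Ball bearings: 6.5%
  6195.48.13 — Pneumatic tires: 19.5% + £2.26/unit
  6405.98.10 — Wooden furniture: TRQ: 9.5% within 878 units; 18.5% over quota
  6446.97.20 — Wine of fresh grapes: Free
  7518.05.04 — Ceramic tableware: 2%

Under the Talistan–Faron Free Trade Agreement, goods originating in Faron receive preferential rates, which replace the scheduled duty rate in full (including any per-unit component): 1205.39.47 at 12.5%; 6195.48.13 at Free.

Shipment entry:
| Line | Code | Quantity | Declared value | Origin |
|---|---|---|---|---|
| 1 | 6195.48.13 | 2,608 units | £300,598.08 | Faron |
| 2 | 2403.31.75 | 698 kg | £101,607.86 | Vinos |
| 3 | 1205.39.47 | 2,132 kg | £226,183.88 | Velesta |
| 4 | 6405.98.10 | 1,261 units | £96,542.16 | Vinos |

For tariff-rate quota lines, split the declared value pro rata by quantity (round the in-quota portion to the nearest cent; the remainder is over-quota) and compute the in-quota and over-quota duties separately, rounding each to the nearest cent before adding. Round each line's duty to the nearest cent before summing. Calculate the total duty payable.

Line 1 (6195.48.13, Faron, 2,608 units, £300,598.08):
Base rate for 6195.48.13 is 19.5% + £2.26/unit.
Origin Faron qualifies under the Talistan–Faron agreement and 6195.48.13 is covered: preferential rate Free applies instead.
Duty = £300,598.08 × 0% = £0.00.
Line 2 (2403.31.75, Vinos, 698 kg, £101,607.86):
Base rate for 2403.31.75 is 29%.
Duty = £101,607.86 × 29% = £29,466.28.
Line 3 (1205.39.47, Velesta, 2,132 kg, £226,183.88):
Base rate for 1205.39.47 is 21%.
1205.39.47 has an FTA preferential rate, but origin Velesta is not Faron; base rate stands.
Duty = £226,183.88 × 21% = £47,498.61.
Line 4 (6405.98.10, Vinos, 1,261 units, £96,542.16):
Code 6405.98.10 is under a tariff-rate quota (threshold 878 units). In-quota: 878 units at 9.5%; over-quota: 383 units at 18.5%.
Pro-rata value split: in-quota = £96,542.16 × 878/1,261 = £67,219.68; over-quota = £96,542.16 − £67,219.68 = £29,322.48.
In-quota duty = £67,219.68 × 9.5% = £6,385.87. Over-quota duty = £29,322.48 × 18.5% = £5,424.66.
Line duty = £6,385.87 + £5,424.66 = £11,810.53.
Total = £0.00 + £29,466.28 + £47,498.61 + £11,810.53 = £88,775.42.

£88,775.42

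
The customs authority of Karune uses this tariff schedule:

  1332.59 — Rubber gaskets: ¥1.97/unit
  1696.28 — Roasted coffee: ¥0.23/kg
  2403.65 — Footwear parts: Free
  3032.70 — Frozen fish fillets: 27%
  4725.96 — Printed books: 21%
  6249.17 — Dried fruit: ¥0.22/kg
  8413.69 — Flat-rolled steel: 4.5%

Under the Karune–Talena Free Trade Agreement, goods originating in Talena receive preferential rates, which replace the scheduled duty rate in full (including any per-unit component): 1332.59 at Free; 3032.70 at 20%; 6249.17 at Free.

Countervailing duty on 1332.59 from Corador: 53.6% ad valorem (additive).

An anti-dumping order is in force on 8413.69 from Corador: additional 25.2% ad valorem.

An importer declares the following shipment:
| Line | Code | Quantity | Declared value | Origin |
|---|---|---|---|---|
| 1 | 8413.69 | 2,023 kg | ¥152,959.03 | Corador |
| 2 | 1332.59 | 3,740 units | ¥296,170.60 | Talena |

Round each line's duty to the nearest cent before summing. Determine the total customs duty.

¥45,428.83

Line 1 (8413.69, Corador, 2,023 kg, ¥152,959.03):
Base rate for 8413.69 is 4.5%.
Additional duty on 8413.69 from Corador: +25.2%. Applied ad valorem rate: 4.5% + 25.2% = 29.7%.
Duty = ¥152,959.03 × 29.7% = ¥45,428.83.
Line 2 (1332.59, Talena, 3,740 units, ¥296,170.60):
Base rate for 1332.59 is ¥1.97/unit.
Origin Talena qualifies under the Karune–Talena agreement and 1332.59 is covered: preferential rate Free applies instead.
The additional-duty order on 1332.59 targets Corador, not Talena; it does not apply.
Duty = ¥296,170.60 × 0% = ¥0.00.
Total = ¥45,428.83 + ¥0.00 = ¥45,428.83.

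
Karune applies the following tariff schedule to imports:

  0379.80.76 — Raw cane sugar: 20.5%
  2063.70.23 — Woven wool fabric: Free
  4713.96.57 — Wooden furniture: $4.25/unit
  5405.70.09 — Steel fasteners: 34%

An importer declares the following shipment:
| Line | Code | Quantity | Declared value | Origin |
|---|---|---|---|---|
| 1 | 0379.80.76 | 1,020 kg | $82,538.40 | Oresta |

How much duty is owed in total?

$16,920.37

Line 1 (0379.80.76, Oresta, 1,020 kg, $82,538.40):
Base rate for 0379.80.76 is 20.5%.
Duty = $82,538.40 × 20.5% = $16,920.37.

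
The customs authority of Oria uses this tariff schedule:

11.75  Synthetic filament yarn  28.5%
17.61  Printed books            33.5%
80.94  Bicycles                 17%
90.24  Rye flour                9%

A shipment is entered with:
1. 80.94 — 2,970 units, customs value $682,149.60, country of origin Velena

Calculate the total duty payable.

$115,965.43

Line 1 (80.94, Velena, 2,970 units, $682,149.60):
Base rate for 80.94 is 17%.
Duty = $682,149.60 × 17% = $115,965.43.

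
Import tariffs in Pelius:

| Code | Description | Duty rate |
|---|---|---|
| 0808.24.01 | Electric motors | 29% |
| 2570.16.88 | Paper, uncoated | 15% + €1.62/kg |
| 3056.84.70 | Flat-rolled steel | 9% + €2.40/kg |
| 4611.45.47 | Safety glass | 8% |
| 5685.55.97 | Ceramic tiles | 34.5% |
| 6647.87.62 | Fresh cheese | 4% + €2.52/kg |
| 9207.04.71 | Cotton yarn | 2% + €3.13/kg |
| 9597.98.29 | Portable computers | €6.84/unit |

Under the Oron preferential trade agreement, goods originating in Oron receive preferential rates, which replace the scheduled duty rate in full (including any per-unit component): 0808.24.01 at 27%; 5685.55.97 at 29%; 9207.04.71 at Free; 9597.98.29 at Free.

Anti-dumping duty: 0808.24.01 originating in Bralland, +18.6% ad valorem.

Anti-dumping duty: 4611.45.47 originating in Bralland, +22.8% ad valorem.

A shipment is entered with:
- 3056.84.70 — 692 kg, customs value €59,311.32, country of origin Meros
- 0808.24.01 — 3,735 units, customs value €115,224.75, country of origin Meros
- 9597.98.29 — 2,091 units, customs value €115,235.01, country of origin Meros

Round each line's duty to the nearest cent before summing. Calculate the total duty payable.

Line 1 (3056.84.70, Meros, 692 kg, €59,311.32):
Base rate for 3056.84.70 is 9% + €2.40/kg.
Duty = €59,311.32 × 9% + 692 × €2.40 = €6,998.82.
Line 2 (0808.24.01, Meros, 3,735 units, €115,224.75):
Base rate for 0808.24.01 is 29%.
0808.24.01 has an FTA preferential rate, but origin Meros is not Oron; base rate stands.
The additional-duty order on 0808.24.01 targets Bralland, not Meros; it does not apply.
Duty = €115,224.75 × 29% = €33,415.18.
Line 3 (9597.98.29, Meros, 2,091 units, €115,235.01):
Base rate for 9597.98.29 is €6.84/unit.
9597.98.29 has an FTA preferential rate, but origin Meros is not Oron; base rate stands.
Duty = 2,091 × €6.84 = €14,302.44.
Total = €6,998.82 + €33,415.18 + €14,302.44 = €54,716.44.

€54,716.44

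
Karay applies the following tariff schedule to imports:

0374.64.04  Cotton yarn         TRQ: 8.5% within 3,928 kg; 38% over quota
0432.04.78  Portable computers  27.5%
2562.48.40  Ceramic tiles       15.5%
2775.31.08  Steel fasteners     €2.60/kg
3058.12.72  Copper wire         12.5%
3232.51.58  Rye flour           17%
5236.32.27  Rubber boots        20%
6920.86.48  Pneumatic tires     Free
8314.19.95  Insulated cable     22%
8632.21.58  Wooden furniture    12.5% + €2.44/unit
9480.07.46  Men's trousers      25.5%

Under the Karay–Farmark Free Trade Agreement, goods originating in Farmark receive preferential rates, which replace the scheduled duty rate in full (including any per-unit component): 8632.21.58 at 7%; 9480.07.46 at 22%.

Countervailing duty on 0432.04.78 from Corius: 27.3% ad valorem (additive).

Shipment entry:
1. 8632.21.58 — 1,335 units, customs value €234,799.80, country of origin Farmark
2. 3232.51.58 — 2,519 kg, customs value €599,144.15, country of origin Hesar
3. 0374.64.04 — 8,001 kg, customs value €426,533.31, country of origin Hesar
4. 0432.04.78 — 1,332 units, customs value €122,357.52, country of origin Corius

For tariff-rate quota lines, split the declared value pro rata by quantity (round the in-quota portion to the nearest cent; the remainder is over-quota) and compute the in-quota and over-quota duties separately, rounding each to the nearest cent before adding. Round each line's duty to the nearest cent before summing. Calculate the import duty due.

€285,651.58

Line 1 (8632.21.58, Farmark, 1,335 units, €234,799.80):
Base rate for 8632.21.58 is 12.5% + €2.44/unit.
Origin Farmark qualifies under the Karay–Farmark agreement and 8632.21.58 is covered: preferential rate 7% applies instead.
Duty = €234,799.80 × 7% = €16,435.99.
Line 2 (3232.51.58, Hesar, 2,519 kg, €599,144.15):
Base rate for 3232.51.58 is 17%.
Duty = €599,144.15 × 17% = €101,854.51.
Line 3 (0374.64.04, Hesar, 8,001 kg, €426,533.31):
Code 0374.64.04 is under a tariff-rate quota (threshold 3,928 kg). In-quota: 3,928 kg at 8.5%; over-quota: 4,073 kg at 38%.
Pro-rata value split: in-quota = €426,533.31 × 3,928/8,001 = €209,401.68; over-quota = €426,533.31 − €209,401.68 = €217,131.63.
In-quota duty = €209,401.68 × 8.5% = €17,799.14. Over-quota duty = €217,131.63 × 38% = €82,510.02.
Line duty = €17,799.14 + €82,510.02 = €100,309.16.
Line 4 (0432.04.78, Corius, 1,332 units, €122,357.52):
Base rate for 0432.04.78 is 27.5%.
Additional duty on 0432.04.78 from Corius: +27.3%. Applied ad valorem rate: 27.5% + 27.3% = 54.8%.
Duty = €122,357.52 × 54.8% = €67,051.92.
Total = €16,435.99 + €101,854.51 + €100,309.16 + €67,051.92 = €285,651.58.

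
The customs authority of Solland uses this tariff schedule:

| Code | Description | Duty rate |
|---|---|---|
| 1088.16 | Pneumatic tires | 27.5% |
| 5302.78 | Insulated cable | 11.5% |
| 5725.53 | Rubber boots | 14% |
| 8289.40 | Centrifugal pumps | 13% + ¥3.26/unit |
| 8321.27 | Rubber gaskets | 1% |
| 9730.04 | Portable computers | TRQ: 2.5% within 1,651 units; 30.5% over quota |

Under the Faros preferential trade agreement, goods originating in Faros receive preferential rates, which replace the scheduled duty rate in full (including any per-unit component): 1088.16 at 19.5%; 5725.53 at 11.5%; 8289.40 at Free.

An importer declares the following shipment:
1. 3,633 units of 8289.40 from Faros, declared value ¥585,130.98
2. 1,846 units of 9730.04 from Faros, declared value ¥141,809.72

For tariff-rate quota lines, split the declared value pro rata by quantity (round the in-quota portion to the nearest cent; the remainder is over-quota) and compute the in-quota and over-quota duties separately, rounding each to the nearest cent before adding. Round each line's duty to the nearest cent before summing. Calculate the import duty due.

Line 1 (8289.40, Faros, 3,633 units, ¥585,130.98):
Base rate for 8289.40 is 13% + ¥3.26/unit.
Origin Faros qualifies under the Solland–Faros agreement and 8289.40 is covered: preferential rate Free applies instead.
Duty = ¥585,130.98 × 0% = ¥0.00.
Line 2 (9730.04, Faros, 1,846 units, ¥141,809.72):
Code 9730.04 is under a tariff-rate quota (threshold 1,651 units). In-quota: 1,651 units at 2.5%; over-quota: 195 units at 30.5%.
Pro-rata value split: in-quota = ¥141,809.72 × 1,651/1,846 = ¥126,829.82; over-quota = ¥141,809.72 − ¥126,829.82 = ¥14,979.90.
In-quota duty = ¥126,829.82 × 2.5% = ¥3,170.75. Over-quota duty = ¥14,979.90 × 30.5% = ¥4,568.87.
Line duty = ¥3,170.75 + ¥4,568.87 = ¥7,739.62.
Total = ¥0.00 + ¥7,739.62 = ¥7,739.62.

¥7,739.62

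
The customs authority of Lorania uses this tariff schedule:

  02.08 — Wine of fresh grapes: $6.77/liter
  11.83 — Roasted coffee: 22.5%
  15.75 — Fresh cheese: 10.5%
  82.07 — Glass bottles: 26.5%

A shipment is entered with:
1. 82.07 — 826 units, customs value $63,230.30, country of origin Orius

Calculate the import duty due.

Line 1 (82.07, Orius, 826 units, $63,230.30):
Base rate for 82.07 is 26.5%.
Duty = $63,230.30 × 26.5% = $16,756.03.

$16,756.03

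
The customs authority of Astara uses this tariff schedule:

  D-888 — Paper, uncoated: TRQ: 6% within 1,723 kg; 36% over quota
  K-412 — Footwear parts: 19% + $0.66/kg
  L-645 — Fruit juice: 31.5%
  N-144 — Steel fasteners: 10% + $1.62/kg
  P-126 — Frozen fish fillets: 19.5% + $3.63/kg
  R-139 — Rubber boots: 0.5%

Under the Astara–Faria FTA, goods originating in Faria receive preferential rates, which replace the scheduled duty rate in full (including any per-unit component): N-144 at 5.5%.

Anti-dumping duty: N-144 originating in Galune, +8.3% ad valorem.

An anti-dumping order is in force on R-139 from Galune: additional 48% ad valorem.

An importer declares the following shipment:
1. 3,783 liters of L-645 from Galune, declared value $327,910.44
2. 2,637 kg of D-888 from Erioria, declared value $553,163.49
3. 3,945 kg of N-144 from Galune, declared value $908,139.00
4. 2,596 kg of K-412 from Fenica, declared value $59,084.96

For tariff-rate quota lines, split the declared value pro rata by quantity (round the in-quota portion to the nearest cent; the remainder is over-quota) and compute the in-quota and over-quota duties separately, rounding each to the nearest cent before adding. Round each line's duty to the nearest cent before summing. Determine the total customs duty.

$379,520.37

Line 1 (L-645, Galune, 3,783 liters, $327,910.44):
Base rate for L-645 is 31.5%.
Duty = $327,910.44 × 31.5% = $103,291.79.
Line 2 (D-888, Erioria, 2,637 kg, $553,163.49):
Code D-888 is under a tariff-rate quota (threshold 1,723 kg). In-quota: 1,723 kg at 6%; over-quota: 914 kg at 36%.
Pro-rata value split: in-quota = $553,163.49 × 1,723/2,637 = $361,433.71; over-quota = $553,163.49 − $361,433.71 = $191,729.78.
In-quota duty = $361,433.71 × 6% = $21,686.02. Over-quota duty = $191,729.78 × 36% = $69,022.72.
Line duty = $21,686.02 + $69,022.72 = $90,708.74.
Line 3 (N-144, Galune, 3,945 kg, $908,139.00):
Base rate for N-144 is 10% + $1.62/kg.
N-144 has an FTA preferential rate, but origin Galune is not Faria; base rate stands.
Additional duty on N-144 from Galune: +8.3%. Applied ad valorem rate: 10% + 8.3% = 18.3%.
Duty = $908,139.00 × 18.3% + 3,945 × $1.62 = $172,580.34.
Line 4 (K-412, Fenica, 2,596 kg, $59,084.96):
Base rate for K-412 is 19% + $0.66/kg.
Duty = $59,084.96 × 19% + 2,596 × $0.66 = $12,939.50.
Total = $103,291.79 + $90,708.74 + $172,580.34 + $12,939.50 = $379,520.37.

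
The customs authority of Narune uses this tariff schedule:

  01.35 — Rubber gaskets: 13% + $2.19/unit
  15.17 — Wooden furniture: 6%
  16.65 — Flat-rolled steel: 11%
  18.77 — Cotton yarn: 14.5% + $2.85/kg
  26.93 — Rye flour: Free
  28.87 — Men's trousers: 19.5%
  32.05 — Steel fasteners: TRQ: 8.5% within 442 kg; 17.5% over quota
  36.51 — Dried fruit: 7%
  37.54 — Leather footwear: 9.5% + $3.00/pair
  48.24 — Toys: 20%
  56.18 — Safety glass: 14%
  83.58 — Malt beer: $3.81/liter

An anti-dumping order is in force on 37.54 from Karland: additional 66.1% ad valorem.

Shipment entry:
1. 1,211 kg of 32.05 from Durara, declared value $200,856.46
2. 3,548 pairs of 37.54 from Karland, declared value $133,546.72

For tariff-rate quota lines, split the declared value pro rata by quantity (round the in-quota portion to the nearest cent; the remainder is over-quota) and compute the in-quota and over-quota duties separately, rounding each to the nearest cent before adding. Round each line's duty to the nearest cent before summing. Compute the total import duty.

$140,157.29

Line 1 (32.05, Durara, 1,211 kg, $200,856.46):
Code 32.05 is under a tariff-rate quota (threshold 442 kg). In-quota: 442 kg at 8.5%; over-quota: 769 kg at 17.5%.
Pro-rata value split: in-quota = $200,856.46 × 442/1,211 = $73,310.12; over-quota = $200,856.46 − $73,310.12 = $127,546.34.
In-quota duty = $73,310.12 × 8.5% = $6,231.36. Over-quota duty = $127,546.34 × 17.5% = $22,320.61.
Line duty = $6,231.36 + $22,320.61 = $28,551.97.
Line 2 (37.54, Karland, 3,548 pairs, $133,546.72):
Base rate for 37.54 is 9.5% + $3.00/pair.
Additional duty on 37.54 from Karland: +66.1%. Applied ad valorem rate: 9.5% + 66.1% = 75.6%.
Duty = $133,546.72 × 75.6% + 3,548 × $3.00 = $111,605.32.
Total = $28,551.97 + $111,605.32 = $140,157.29.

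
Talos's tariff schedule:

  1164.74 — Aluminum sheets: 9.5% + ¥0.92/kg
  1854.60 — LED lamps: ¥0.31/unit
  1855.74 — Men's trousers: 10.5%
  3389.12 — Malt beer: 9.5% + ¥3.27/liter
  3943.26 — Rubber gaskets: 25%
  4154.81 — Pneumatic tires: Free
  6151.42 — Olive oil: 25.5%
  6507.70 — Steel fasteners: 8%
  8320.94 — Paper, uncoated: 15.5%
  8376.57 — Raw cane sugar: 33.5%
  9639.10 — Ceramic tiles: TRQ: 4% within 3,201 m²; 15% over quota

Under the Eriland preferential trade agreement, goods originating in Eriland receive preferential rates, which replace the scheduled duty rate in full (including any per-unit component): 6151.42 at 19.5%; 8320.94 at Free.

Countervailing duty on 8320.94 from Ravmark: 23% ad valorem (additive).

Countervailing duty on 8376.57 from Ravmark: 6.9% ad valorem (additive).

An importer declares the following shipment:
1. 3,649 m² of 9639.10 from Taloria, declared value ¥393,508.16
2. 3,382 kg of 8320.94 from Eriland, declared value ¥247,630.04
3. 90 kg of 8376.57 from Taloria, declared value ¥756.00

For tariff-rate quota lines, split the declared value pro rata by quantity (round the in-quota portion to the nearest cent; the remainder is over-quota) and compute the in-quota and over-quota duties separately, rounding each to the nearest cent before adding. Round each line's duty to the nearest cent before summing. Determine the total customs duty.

Line 1 (9639.10, Taloria, 3,649 m², ¥393,508.16):
Code 9639.10 is under a tariff-rate quota (threshold 3,201 m²). In-quota: 3,201 m² at 4%; over-quota: 448 m² at 15%.
Pro-rata value split: in-quota = ¥393,508.16 × 3,201/3,649 = ¥345,195.84; over-quota = ¥393,508.16 − ¥345,195.84 = ¥48,312.32.
In-quota duty = ¥345,195.84 × 4% = ¥13,807.83. Over-quota duty = ¥48,312.32 × 15% = ¥7,246.85.
Line duty = ¥13,807.83 + ¥7,246.85 = ¥21,054.68.
Line 2 (8320.94, Eriland, 3,382 kg, ¥247,630.04):
Base rate for 8320.94 is 15.5%.
Origin Eriland qualifies under the Talos–Eriland agreement and 8320.94 is covered: preferential rate Free applies instead.
The additional-duty order on 8320.94 targets Ravmark, not Eriland; it does not apply.
Duty = ¥247,630.04 × 0% = ¥0.00.
Line 3 (8376.57, Taloria, 90 kg, ¥756.00):
Base rate for 8376.57 is 33.5%.
The additional-duty order on 8376.57 targets Ravmark, not Taloria; it does not apply.
Duty = ¥756.00 × 33.5% = ¥253.26.
Total = ¥21,054.68 + ¥0.00 + ¥253.26 = ¥21,307.94.

¥21,307.94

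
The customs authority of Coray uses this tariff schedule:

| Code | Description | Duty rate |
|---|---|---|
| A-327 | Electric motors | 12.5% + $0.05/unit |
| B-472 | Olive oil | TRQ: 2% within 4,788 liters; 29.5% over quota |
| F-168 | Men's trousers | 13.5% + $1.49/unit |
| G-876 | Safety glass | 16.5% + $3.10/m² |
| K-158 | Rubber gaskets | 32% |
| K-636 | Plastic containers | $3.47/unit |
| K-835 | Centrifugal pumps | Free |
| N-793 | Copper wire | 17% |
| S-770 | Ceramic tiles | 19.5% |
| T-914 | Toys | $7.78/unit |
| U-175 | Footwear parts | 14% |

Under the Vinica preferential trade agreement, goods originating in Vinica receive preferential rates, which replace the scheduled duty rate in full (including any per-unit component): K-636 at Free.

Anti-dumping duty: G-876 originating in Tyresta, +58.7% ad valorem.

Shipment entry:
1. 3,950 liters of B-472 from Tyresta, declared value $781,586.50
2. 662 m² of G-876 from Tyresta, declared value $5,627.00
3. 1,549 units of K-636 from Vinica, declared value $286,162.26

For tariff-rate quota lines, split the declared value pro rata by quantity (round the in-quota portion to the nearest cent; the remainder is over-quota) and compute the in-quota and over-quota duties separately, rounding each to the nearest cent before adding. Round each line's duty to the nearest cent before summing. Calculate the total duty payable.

$21,915.43

Line 1 (B-472, Tyresta, 3,950 liters, $781,586.50):
Code B-472 is under a tariff-rate quota (threshold 4,788 liters). Quantity 3,950 liters is within the quota, so the in-quota rate 2% applies to the full value.
Duty = $781,586.50 × 2% = $15,631.73.
Line 2 (G-876, Tyresta, 662 m², $5,627.00):
Base rate for G-876 is 16.5% + $3.10/m².
Additional duty on G-876 from Tyresta: +58.7%. Applied ad valorem rate: 16.5% + 58.7% = 75.2%.
Duty = $5,627.00 × 75.2% + 662 × $3.10 = $6,283.70.
Line 3 (K-636, Vinica, 1,549 units, $286,162.26):
Base rate for K-636 is $3.47/unit.
Origin Vinica qualifies under the Coray–Vinica agreement and K-636 is covered: preferential rate Free applies instead.
Duty = $286,162.26 × 0% = $0.00.
Total = $15,631.73 + $6,283.70 + $0.00 = $21,915.43.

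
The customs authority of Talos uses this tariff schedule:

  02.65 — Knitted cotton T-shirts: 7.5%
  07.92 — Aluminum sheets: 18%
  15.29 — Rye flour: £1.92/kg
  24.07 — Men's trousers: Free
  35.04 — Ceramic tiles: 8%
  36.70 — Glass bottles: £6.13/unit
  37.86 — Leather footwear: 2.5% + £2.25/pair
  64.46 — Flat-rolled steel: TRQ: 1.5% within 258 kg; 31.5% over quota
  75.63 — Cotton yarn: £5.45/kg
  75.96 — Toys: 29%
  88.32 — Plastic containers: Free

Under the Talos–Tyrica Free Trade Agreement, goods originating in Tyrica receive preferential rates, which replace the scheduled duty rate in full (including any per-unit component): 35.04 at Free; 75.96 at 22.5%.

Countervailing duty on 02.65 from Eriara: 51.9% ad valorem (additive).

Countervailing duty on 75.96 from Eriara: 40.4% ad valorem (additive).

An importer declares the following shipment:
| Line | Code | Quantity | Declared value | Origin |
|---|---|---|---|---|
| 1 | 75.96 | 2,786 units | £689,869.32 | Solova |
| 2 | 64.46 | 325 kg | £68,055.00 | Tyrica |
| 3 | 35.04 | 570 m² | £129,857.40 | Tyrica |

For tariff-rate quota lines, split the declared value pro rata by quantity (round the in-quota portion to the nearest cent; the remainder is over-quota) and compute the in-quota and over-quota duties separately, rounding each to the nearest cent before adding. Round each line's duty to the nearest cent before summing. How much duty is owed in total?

Line 1 (75.96, Solova, 2,786 units, £689,869.32):
Base rate for 75.96 is 29%.
75.96 has an FTA preferential rate, but origin Solova is not Tyrica; base rate stands.
The additional-duty order on 75.96 targets Eriara, not Solova; it does not apply.
Duty = £689,869.32 × 29% = £200,062.10.
Line 2 (64.46, Tyrica, 325 kg, £68,055.00):
Code 64.46 is under a tariff-rate quota (threshold 258 kg). In-quota: 258 kg at 1.5%; over-quota: 67 kg at 31.5%.
Pro-rata value split: in-quota = £68,055.00 × 258/325 = £54,025.20; over-quota = £68,055.00 − £54,025.20 = £14,029.80.
In-quota duty = £54,025.20 × 1.5% = £810.38. Over-quota duty = £14,029.80 × 31.5% = £4,419.39.
Line duty = £810.38 + £4,419.39 = £5,229.77.
Line 3 (35.04, Tyrica, 570 m², £129,857.40):
Base rate for 35.04 is 8%.
Origin Tyrica qualifies under the Talos–Tyrica agreement and 35.04 is covered: preferential rate Free applies instead.
Duty = £129,857.40 × 0% = £0.00.
Total = £200,062.10 + £5,229.77 + £0.00 = £205,291.87.

£205,291.87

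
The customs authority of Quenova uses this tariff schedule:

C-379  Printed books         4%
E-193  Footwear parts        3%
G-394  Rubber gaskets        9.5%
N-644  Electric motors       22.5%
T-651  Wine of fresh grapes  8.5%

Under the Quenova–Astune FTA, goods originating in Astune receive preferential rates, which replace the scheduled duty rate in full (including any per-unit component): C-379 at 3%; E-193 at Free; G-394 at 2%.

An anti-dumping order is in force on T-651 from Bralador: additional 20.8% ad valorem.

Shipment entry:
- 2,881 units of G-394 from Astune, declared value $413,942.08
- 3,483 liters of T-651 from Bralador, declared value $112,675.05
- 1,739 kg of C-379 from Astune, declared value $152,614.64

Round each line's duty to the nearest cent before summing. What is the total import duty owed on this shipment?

Line 1 (G-394, Astune, 2,881 units, $413,942.08):
Base rate for G-394 is 9.5%.
Origin Astune qualifies under the Quenova–Astune agreement and G-394 is covered: preferential rate 2% applies instead.
Duty = $413,942.08 × 2% = $8,278.84.
Line 2 (T-651, Bralador, 3,483 liters, $112,675.05):
Base rate for T-651 is 8.5%.
Additional duty on T-651 from Bralador: +20.8%. Applied ad valorem rate: 8.5% + 20.8% = 29.3%.
Duty = $112,675.05 × 29.3% = $33,013.79.
Line 3 (C-379, Astune, 1,739 kg, $152,614.64):
Base rate for C-379 is 4%.
Origin Astune qualifies under the Quenova–Astune agreement and C-379 is covered: preferential rate 3% applies instead.
Duty = $152,614.64 × 3% = $4,578.44.
Total = $8,278.84 + $33,013.79 + $4,578.44 = $45,871.07.

$45,871.07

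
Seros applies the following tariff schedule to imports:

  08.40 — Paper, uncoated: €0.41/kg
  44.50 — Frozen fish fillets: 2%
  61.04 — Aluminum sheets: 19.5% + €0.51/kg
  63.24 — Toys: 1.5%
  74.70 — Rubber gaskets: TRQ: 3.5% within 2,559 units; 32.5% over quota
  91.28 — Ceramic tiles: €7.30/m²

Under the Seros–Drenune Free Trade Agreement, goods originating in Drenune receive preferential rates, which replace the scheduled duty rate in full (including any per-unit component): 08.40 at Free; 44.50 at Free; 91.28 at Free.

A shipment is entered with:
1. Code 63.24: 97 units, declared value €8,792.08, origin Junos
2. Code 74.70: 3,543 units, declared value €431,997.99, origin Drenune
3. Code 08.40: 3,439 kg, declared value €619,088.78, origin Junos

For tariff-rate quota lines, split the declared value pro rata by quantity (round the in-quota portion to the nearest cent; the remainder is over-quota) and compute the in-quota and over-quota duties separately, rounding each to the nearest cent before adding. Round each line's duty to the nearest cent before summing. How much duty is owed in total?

€51,455.74

Line 1 (63.24, Junos, 97 units, €8,792.08):
Base rate for 63.24 is 1.5%.
Duty = €8,792.08 × 1.5% = €131.88.
Line 2 (74.70, Drenune, 3,543 units, €431,997.99):
Code 74.70 is under a tariff-rate quota (threshold 2,559 units). In-quota: 2,559 units at 3.5%; over-quota: 984 units at 32.5%.
Pro-rata value split: in-quota = €431,997.99 × 2,559/3,543 = €312,018.87; over-quota = €431,997.99 − €312,018.87 = €119,979.12.
In-quota duty = €312,018.87 × 3.5% = €10,920.66. Over-quota duty = €119,979.12 × 32.5% = €38,993.21.
Line duty = €10,920.66 + €38,993.21 = €49,913.87.
Line 3 (08.40, Junos, 3,439 kg, €619,088.78):
Base rate for 08.40 is €0.41/kg.
08.40 has an FTA preferential rate, but origin Junos is not Drenune; base rate stands.
Duty = 3,439 × €0.41 = €1,409.99.
Total = €131.88 + €49,913.87 + €1,409.99 = €51,455.74.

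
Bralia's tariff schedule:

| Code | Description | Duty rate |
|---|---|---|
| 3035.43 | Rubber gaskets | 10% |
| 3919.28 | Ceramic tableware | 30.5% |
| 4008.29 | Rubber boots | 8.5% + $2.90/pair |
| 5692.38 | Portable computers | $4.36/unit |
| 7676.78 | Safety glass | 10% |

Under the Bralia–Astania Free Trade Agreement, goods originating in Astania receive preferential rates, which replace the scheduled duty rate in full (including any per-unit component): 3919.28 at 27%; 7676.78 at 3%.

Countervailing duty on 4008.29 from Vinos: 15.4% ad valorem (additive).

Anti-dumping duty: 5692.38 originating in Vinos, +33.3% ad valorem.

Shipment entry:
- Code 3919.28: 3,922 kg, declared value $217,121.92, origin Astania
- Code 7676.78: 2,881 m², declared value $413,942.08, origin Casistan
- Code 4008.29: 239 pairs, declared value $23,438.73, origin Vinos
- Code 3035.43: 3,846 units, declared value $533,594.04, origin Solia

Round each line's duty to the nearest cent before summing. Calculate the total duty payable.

$159,671.49

Line 1 (3919.28, Astania, 3,922 kg, $217,121.92):
Base rate for 3919.28 is 30.5%.
Origin Astania qualifies under the Bralia–Astania agreement and 3919.28 is covered: preferential rate 27% applies instead.
Duty = $217,121.92 × 27% = $58,622.92.
Line 2 (7676.78, Casistan, 2,881 m², $413,942.08):
Base rate for 7676.78 is 10%.
7676.78 has an FTA preferential rate, but origin Casistan is not Astania; base rate stands.
Duty = $413,942.08 × 10% = $41,394.21.
Line 3 (4008.29, Vinos, 239 pairs, $23,438.73):
Base rate for 4008.29 is 8.5% + $2.90/pair.
Additional duty on 4008.29 from Vinos: +15.4%. Applied ad valorem rate: 8.5% + 15.4% = 23.9%.
Duty = $23,438.73 × 23.9% + 239 × $2.90 = $6,294.96.
Line 4 (3035.43, Solia, 3,846 units, $533,594.04):
Base rate for 3035.43 is 10%.
Duty = $533,594.04 × 10% = $53,359.40.
Total = $58,622.92 + $41,394.21 + $6,294.96 + $53,359.40 = $159,671.49.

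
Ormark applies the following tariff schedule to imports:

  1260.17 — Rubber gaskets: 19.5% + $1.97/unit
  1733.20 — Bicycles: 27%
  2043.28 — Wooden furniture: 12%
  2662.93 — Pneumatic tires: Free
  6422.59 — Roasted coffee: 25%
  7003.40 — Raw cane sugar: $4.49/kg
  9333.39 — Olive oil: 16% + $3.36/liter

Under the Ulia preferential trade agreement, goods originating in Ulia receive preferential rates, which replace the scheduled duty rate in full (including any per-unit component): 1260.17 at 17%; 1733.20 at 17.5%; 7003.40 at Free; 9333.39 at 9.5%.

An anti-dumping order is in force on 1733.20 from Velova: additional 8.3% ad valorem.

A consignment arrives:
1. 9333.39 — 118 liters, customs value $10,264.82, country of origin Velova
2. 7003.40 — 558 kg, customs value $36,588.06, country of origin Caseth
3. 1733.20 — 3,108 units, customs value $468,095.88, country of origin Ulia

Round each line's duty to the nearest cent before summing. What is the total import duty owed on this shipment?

Line 1 (9333.39, Velova, 118 liters, $10,264.82):
Base rate for 9333.39 is 16% + $3.36/liter.
9333.39 has an FTA preferential rate, but origin Velova is not Ulia; base rate stands.
Duty = $10,264.82 × 16% + 118 × $3.36 = $2,038.85.
Line 2 (7003.40, Caseth, 558 kg, $36,588.06):
Base rate for 7003.40 is $4.49/kg.
7003.40 has an FTA preferential rate, but origin Caseth is not Ulia; base rate stands.
Duty = 558 × $4.49 = $2,505.42.
Line 3 (1733.20, Ulia, 3,108 units, $468,095.88):
Base rate for 1733.20 is 27%.
Origin Ulia qualifies under the Ormark–Ulia agreement and 1733.20 is covered: preferential rate 17.5% applies instead.
The additional-duty order on 1733.20 targets Velova, not Ulia; it does not apply.
Duty = $468,095.88 × 17.5% = $81,916.78.
Total = $2,038.85 + $2,505.42 + $81,916.78 = $86,461.05.

$86,461.05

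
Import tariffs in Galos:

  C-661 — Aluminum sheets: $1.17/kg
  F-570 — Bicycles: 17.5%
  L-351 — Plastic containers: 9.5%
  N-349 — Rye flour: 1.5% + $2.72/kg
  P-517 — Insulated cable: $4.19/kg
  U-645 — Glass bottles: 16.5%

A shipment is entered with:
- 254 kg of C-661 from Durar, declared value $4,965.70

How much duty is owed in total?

$297.18

Line 1 (C-661, Durar, 254 kg, $4,965.70):
Base rate for C-661 is $1.17/kg.
Duty = 254 × $1.17 = $297.18.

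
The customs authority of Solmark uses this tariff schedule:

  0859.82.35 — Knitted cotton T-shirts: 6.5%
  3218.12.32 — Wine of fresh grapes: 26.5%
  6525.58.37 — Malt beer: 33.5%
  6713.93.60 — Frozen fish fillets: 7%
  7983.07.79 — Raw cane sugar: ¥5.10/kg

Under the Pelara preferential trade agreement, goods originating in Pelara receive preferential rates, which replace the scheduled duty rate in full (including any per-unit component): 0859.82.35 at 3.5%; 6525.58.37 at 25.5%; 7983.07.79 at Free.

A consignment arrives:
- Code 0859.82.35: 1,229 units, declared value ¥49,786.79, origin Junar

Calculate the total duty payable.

Line 1 (0859.82.35, Junar, 1,229 units, ¥49,786.79):
Base rate for 0859.82.35 is 6.5%.
0859.82.35 has an FTA preferential rate, but origin Junar is not Pelara; base rate stands.
Duty = ¥49,786.79 × 6.5% = ¥3,236.14.

¥3,236.14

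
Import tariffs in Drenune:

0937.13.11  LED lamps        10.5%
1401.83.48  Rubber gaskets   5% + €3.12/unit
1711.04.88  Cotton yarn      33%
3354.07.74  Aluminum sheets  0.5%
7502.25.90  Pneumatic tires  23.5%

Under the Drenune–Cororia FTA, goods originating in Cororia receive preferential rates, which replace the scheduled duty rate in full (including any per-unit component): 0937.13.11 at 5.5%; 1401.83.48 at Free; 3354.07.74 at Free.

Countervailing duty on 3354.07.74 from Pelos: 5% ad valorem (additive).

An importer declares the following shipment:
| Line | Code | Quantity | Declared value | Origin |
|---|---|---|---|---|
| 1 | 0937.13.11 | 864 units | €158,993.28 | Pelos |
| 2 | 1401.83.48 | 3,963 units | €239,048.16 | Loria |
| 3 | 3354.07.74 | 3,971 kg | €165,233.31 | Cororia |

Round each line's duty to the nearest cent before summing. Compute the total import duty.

€41,011.26

Line 1 (0937.13.11, Pelos, 864 units, €158,993.28):
Base rate for 0937.13.11 is 10.5%.
0937.13.11 has an FTA preferential rate, but origin Pelos is not Cororia; base rate stands.
Duty = €158,993.28 × 10.5% = €16,694.29.
Line 2 (1401.83.48, Loria, 3,963 units, €239,048.16):
Base rate for 1401.83.48 is 5% + €3.12/unit.
1401.83.48 has an FTA preferential rate, but origin Loria is not Cororia; base rate stands.
Duty = €239,048.16 × 5% + 3,963 × €3.12 = €24,316.97.
Line 3 (3354.07.74, Cororia, 3,971 kg, €165,233.31):
Base rate for 3354.07.74 is 0.5%.
Origin Cororia qualifies under the Drenune–Cororia agreement and 3354.07.74 is covered: preferential rate Free applies instead.
The additional-duty order on 3354.07.74 targets Pelos, not Cororia; it does not apply.
Duty = €165,233.31 × 0% = €0.00.
Total = €16,694.29 + €24,316.97 + €0.00 = €41,011.26.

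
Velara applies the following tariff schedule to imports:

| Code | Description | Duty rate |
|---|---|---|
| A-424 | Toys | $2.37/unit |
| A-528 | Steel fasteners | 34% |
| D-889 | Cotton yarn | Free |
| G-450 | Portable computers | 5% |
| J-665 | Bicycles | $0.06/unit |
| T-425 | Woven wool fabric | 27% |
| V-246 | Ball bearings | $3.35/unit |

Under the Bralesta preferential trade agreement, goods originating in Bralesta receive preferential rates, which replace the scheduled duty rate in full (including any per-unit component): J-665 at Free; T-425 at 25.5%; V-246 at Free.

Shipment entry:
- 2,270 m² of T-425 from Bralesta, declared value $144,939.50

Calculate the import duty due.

$36,959.57

Line 1 (T-425, Bralesta, 2,270 m², $144,939.50):
Base rate for T-425 is 27%.
Origin Bralesta qualifies under the Velara–Bralesta agreement and T-425 is covered: preferential rate 25.5% applies instead.
Duty = $144,939.50 × 25.5% = $36,959.57.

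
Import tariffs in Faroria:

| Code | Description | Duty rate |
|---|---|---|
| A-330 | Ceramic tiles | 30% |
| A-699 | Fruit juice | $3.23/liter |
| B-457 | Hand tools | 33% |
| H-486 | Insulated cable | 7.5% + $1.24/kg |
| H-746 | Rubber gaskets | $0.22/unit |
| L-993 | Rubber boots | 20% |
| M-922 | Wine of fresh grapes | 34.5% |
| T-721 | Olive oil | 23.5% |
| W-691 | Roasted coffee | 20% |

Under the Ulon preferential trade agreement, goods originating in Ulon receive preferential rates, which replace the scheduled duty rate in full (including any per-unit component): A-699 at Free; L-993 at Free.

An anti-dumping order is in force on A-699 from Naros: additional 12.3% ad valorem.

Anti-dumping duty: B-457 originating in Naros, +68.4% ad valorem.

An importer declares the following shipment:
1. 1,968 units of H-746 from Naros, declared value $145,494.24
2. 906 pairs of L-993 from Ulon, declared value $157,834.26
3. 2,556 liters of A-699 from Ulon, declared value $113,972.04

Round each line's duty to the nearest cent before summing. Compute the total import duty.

Line 1 (H-746, Naros, 1,968 units, $145,494.24):
Base rate for H-746 is $0.22/unit.
Duty = 1,968 × $0.22 = $432.96.
Line 2 (L-993, Ulon, 906 pairs, $157,834.26):
Base rate for L-993 is 20%.
Origin Ulon qualifies under the Faroria–Ulon agreement and L-993 is covered: preferential rate Free applies instead.
Duty = $157,834.26 × 0% = $0.00.
Line 3 (A-699, Ulon, 2,556 liters, $113,972.04):
Base rate for A-699 is $3.23/liter.
Origin Ulon qualifies under the Faroria–Ulon agreement and A-699 is covered: preferential rate Free applies instead.
The additional-duty order on A-699 targets Naros, not Ulon; it does not apply.
Duty = $113,972.04 × 0% = $0.00.
Total = $432.96 + $0.00 + $0.00 = $432.96.

$432.96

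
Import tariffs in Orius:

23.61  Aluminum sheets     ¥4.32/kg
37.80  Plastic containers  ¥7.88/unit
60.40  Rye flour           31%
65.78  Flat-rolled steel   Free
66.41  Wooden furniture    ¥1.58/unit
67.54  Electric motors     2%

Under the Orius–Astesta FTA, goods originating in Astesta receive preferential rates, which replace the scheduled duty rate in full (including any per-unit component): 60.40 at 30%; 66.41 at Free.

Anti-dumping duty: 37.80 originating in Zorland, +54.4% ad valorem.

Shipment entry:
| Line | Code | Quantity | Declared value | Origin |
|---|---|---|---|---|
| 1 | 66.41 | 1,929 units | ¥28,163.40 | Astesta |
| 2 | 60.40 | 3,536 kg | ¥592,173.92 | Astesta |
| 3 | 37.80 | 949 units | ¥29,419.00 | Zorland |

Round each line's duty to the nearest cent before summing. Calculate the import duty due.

¥201,134.24

Line 1 (66.41, Astesta, 1,929 units, ¥28,163.40):
Base rate for 66.41 is ¥1.58/unit.
Origin Astesta qualifies under the Orius–Astesta agreement and 66.41 is covered: preferential rate Free applies instead.
Duty = ¥28,163.40 × 0% = ¥0.00.
Line 2 (60.40, Astesta, 3,536 kg, ¥592,173.92):
Base rate for 60.40 is 31%.
Origin Astesta qualifies under the Orius–Astesta agreement and 60.40 is covered: preferential rate 30% applies instead.
Duty = ¥592,173.92 × 30% = ¥177,652.18.
Line 3 (37.80, Zorland, 949 units, ¥29,419.00):
Base rate for 37.80 is ¥7.88/unit.
Additional duty on 37.80 from Zorland: +54.4% ad valorem. Applied ad valorem rate = 54.4%.
Duty = ¥29,419.00 × 54.4% + 949 × ¥7.88 = ¥23,482.06.
Total = ¥0.00 + ¥177,652.18 + ¥23,482.06 = ¥201,134.24.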